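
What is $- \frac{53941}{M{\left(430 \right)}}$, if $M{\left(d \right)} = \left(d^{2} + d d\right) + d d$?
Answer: $- \frac{53941}{554700} \approx -0.097244$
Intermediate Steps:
$M{\left(d \right)} = 3 d^{2}$ ($M{\left(d \right)} = \left(d^{2} + d^{2}\right) + d^{2} = 2 d^{2} + d^{2} = 3 d^{2}$)
$- \frac{53941}{M{\left(430 \right)}} = - \frac{53941}{3 \cdot 430^{2}} = - \frac{53941}{3 \cdot 184900} = - \frac{53941}{554700}$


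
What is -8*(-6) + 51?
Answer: 99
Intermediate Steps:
-8*(-6) + 51 = 48 + 51 = 99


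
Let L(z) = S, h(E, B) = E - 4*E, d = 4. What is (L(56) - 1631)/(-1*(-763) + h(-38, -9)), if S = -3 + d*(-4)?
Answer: -1650/877 ≈ -1.8814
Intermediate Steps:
h(E, B) = -3*E
S = -19 (S = -3 + 4*(-4) = -3 - 16 = -19)
L(z) = -19
(L(56) - 1631)/(-1*(-763) + h(-38, -9)) = (-19 - 1631)/(-1*(-763) - 3*(-38)) = -1650/(763 + 114) = -1650/877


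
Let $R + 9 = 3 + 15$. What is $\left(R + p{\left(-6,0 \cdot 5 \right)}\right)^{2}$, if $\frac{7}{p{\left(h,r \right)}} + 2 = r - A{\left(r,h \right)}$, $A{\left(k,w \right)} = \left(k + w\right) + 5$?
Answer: $4$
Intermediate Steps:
$A{\left(k,w \right)} = 5 + k + w$
$R = 9$ ($R = -9 + \left(3 + 15\right) = -9 + 18 = 9$)
$p{\left(h,r \right)} = \frac{7}{-7 - h}$ ($p{\left(h,r \right)} = \frac{7}{-2 + \left(r - \left(5 + r + h\right)\right)} = \frac{7}{-2 + \left(r - \left(5 + h + r\right)\right)} = \frac{7}{-2 - \left(5 + h\right)} = \frac{7}{-7 - h}$)
$\left(R + p{\left(-6,0 \cdot 5 \right)}\right)^{2} = \left(9 - \frac{7}{7 - 6}\right)^{2} = \left(9 - \frac{7}{1}\right)^{2} = \left(9 - 7\right)^{2} = 2^{2} = 4$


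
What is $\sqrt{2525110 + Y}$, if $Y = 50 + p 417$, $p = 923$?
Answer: $3 \sqrt{323339} \approx 1705.9$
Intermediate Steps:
$Y = 384941$ ($Y = 50 + 923 \cdot 417 = 50 + 384891 = 384941$)
$\sqrt{2525110 + Y} = \sqrt{2525110 + 384941} = \sqrt{2910051} = 3 \sqrt{323339}$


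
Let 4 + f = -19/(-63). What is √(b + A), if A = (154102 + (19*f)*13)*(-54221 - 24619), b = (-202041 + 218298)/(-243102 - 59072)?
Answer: 3*I*√6003997661746526274798/2115218 ≈ 1.099e+5*I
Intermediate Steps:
f = -233/63 (f = -4 - 19/(-63) = -4 - 19*(-1/63) = -4 + 19/63 = -233/63 ≈ -3.6984)
b = -16257/302174 (b = 16257/(-302174) = 16257*(-1/302174) = -16257/302174 ≈ -0.053800)
A = -84541665000/7 (A = (154102 + (19*(-233/63))*13)*(-54221 - 24619) = (154102 - 4427/63*13)*(-78840) = (154102 - 57551/63)*(-78840) = (9650875/63)*(-78840) = -84541665000/7 ≈ -1.2077e+10)
√(b + A) = √(-16257/302174 - 84541665000/7) = √(-25546293079823799/2115218) = 3*I*√6003997661746526274798/2115218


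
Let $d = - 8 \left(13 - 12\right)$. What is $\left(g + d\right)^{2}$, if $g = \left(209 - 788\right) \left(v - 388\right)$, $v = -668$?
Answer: $373829525056$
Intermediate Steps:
$g = 611424$ ($g = \left(209 - 788\right) \left(-668 - 388\right) = \left(-579\right) \left(-1056\right) = 611424$)
$d = -8$ ($d = \left(-8\right) 1 = -8$)
$\left(g + d\right)^{2} = \left(611424 - 8\right)^{2} = 611416^{2} = 373829525056$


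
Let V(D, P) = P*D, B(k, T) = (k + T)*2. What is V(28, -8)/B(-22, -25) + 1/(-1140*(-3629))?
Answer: 463350767/194441820 ≈ 2.3830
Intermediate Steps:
B(k, T) = 2*T + 2*k (B(k, T) = (T + k)*2 = 2*T + 2*k)
V(D, P) = D*P
V(28, -8)/B(-22, -25) + 1/(-1140*(-3629)) = (28*(-8))/(2*(-25) + 2*(-22)) + 1/(-1140*(-3629)) = -224/(-50 - 44) - 1/1140*(-1/3629) = -224/(-94) + 1/4137060 = -224*(-1/94) + 1/4137060 = 112/47 + 1/4137060 = 463350767/194441820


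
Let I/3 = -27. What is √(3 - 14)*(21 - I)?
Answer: 102*I*√11 ≈ 338.3*I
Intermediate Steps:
I = -81 (I = 3*(-27) = -81)
√(3 - 14)*(21 - I) = √(3 - 14)*(21 - 1*(-81)) = √(-11)*(21 + 81) = (I*√11)*102 = 102*I*√11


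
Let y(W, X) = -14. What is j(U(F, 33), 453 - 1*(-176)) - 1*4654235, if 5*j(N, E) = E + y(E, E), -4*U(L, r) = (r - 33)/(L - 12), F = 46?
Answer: -4654112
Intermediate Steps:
U(L, r) = -(-33 + r)/(4*(-12 + L)) (U(L, r) = -(r - 33)/(4*(L - 12)) = -(-33 + r)/(4*(-12 + L)))
j(N, E) = -14/5 + E/5 (j(N, E) = (E - 14)/5 = (-14 + E)/5 = -14/5 + E/5)
j(U(F, 33), 453 - 1*(-176)) - 1*4654235 = (-14/5 + (453 - 1*(-176))/5) - 1*4654235 = (-14/5 + (453 + 176)/5) - 4654235 = (-14/5 + (⅕)*629) - 4654235 = (-14/5 + 629/5) - 4654235 = 123 - 4654235 = -4654112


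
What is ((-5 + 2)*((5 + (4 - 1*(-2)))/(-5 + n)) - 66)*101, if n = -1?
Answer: -12221/2 ≈ -6110.5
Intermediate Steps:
((-5 + 2)*((5 + (4 - 1*(-2)))/(-5 + n)) - 66)*101 = ((-5 + 2)*((5 + (4 - 1*(-2)))/(-5 - 1)) - 66)*101 = (-3*(5 + (4 + 2))/(-6) - 66)*101 = (-3*(5 + 6)*(-1)/6 - 66)*101 = (-33*(-1)/6 - 66)*101 = (-3*(-11/6) - 66)*101 = (11/2 - 66)*101 = -121/2*101 = -12221/2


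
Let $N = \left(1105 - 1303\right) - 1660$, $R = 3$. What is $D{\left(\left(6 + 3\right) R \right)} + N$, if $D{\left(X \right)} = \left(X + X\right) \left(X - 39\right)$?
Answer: $-2506$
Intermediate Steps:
$D{\left(X \right)} = 2 X \left(-39 + X\right)$
$N = -1858$ ($N = -198 - 1660 = -1858$)
$D{\left(\left(6 + 3\right) R \right)} + N = 2 \left(6 + 3\right) 3 \left(-39 + \left(6 + 3\right) 3\right) - 1858 = 2 \cdot 9 \cdot 3 \left(-39 + 9 \cdot 3\right) - 1858 = 2 \cdot 27 \left(-39 + 27\right) - 1858 = 2 \cdot 27 \left(-12\right) - 1858 = -648 - 1858 = -2506$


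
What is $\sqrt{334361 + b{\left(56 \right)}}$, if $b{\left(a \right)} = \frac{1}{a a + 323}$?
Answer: $\frac{10 \sqrt{40005227073}}{3459} \approx 578.24$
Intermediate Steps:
$b{\left(a \right)} = \frac{1}{323 + a^{2}}$ ($b{\left(a \right)} = \frac{1}{a^{2} + 323} = \frac{1}{323 + a^{2}}$)
$\sqrt{334361 + b{\left(56 \right)}} = \sqrt{334361 + \frac{1}{323 + 56^{2}}} = \sqrt{334361 + \frac{1}{323 + 3136}} = \sqrt{334361 + \frac{1}{3459}} = \sqrt{\frac{1156554700}{3459}} = \frac{10 \sqrt{40005227073}}{3459}$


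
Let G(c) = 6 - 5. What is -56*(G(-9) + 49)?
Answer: -2800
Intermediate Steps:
G(c) = 1
-56*(G(-9) + 49) = -56*(1 + 49) = -56*50 = -2800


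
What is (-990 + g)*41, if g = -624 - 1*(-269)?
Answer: -55145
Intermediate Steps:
g = -355 (g = -624 + 269 = -355)
(-990 + g)*41 = (-990 - 355)*41 = -1345*41 = -55145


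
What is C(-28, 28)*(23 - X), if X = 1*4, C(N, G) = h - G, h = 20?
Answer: -152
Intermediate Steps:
C(N, G) = 20 - G
X = 4
C(-28, 28)*(23 - X) = (20 - 1*28)*(23 - 1*4) = (20 - 28)*(23 - 4) = -8*19 = -152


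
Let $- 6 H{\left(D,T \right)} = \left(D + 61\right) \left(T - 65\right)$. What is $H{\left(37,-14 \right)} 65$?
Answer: $\frac{251615}{3} \approx 83872.0$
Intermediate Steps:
$H{\left(D,T \right)} = - \frac{\left(-65 + T\right) \left(61 + D\right)}{6}$ ($H{\left(D,T \right)} = - \frac{\left(D + 61\right) \left(T - 65\right)}{6} = - \frac{\left(61 + D\right) \left(-65 + T\right)}{6} = - \frac{\left(-65 + T\right) \left(61 + D\right)}{6}$)
$H{\left(37,-14 \right)} 65 = \left(\frac{3965}{6} - - \frac{427}{3} + \frac{65}{6} \cdot 37 - \frac{37}{6} \left(-14\right)\right) 65 = \left(\frac{3965}{6} + \frac{427}{3} + \frac{2405}{6} + \frac{259}{3}\right) 65 = \frac{3871}{3} \cdot 65 = \frac{251615}{3}$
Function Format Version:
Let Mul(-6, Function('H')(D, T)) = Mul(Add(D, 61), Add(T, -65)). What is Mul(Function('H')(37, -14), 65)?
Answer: Rational(251615, 3) ≈ 83872.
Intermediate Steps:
Function('H')(D, T) = Mul(Rational(-1, 6), Add(-65, T), Add(61, D)) (Function('H')(D, T) = Mul(Rational(-1, 6), Mul(Add(D, 61), Add(T, -65))) = Mul(Rational(-1, 6), Mul(Add(61, D), Add(-65, T))) = Mul(Rational(-1, 6), Mul(Add(-65, T), Add(61, D))) = Mul(Rational(-1, 6), Add(-65, T), Add(61, D)))
Mul(Function('H')(37, -14), 65) = Mul(Add(Rational(3965, 6), Mul(Rational(-61, 6), -14), Mul(Rational(65, 6), 37), Mul(Rational(-1, 6), 37, -14)), 65) = Mul(Add(Rational(3965, 6), Rational(427, 3), Rational(2405, 6), Rational(259, 3)), 65) = Mul(Rational(3871, 3), 65) = Rational(251615, 3)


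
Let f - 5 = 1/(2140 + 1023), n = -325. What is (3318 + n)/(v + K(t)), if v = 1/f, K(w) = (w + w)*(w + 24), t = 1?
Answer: 47337288/793963 ≈ 59.622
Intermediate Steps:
K(w) = 2*w*(24 + w) (K(w) = (2*w)*(24 + w) = 2*w*(24 + w))
f = 15816/3163 (f = 5 + 1/(2140 + 1023) = 5 + 1/3163 = 15816/3163 ≈ 5.0003)
v = 3163/15816 (v = 1/(15816/3163) = 3163/15816 ≈ 0.19999)
(3318 + n)/(v + K(t)) = (3318 - 325)/(3163/15816 + 2*1*(24 + 1)) = 2993/(3163/15816 + 2*1*25) = 2993/(3163/15816 + 50) = 2993/(793963/15816) = 2993*(15816/793963) = 47337288/793963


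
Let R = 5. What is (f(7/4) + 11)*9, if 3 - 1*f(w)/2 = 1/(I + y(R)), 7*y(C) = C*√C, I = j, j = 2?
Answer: 9099/71 + 630*√5/71 ≈ 148.00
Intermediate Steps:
I = 2
y(C) = C^(3/2)/7 (y(C) = (C*√C)/7 = C^(3/2)/7)
f(w) = 6 - 2/(2 + 5*√5/7) (f(w) = 6 - 2/(2 + 5^(3/2)/7) = 6 - 2/(2 + (5*√5)/7) = 6 - 2/(2 + 5*√5/7))
(f(7/4) + 11)*9 = ((230/71 + 70*√5/71) + 11)*9 = (1011/71 + 70*√5/71)*9 = 9099/71 + 630*√5/71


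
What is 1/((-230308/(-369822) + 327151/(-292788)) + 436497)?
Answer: 18046573956/7877266466035729 ≈ 2.2910e-6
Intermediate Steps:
1/((-230308/(-369822) + 327151/(-292788)) + 436497) = 1/((-230308*(-1/369822) + 327151*(-1/292788)) + 436497) = 1/((115154/184911 - 327151/292788) + 436497) = 1/(-8926036403/18046573956 + 436497) = 1/(7877266466035729/18046573956) = 18046573956/7877266466035729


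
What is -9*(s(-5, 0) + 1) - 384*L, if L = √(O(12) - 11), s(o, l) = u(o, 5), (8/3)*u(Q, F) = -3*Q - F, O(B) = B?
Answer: -1707/4 ≈ -426.75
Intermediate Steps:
u(Q, F) = -9*Q/8 - 3*F/8 (u(Q, F) = 3*(-3*Q - F)/8 = 3*(-F - 3*Q)/8 = -9*Q/8 - 3*F/8)
s(o, l) = -15/8 - 9*o/8 (s(o, l) = -9*o/8 - 3/8*5 = -9*o/8 - 15/8 = -15/8 - 9*o/8)
L = 1 (L = √(12 - 11) = √1 = 1)
-9*(s(-5, 0) + 1) - 384*L = -9*((-15/8 - 9/8*(-5)) + 1) - 384*1 = -9*((-15/8 + 45/8) + 1) - 384 = -9*(15/4 + 1) - 384 = -9*19/4 - 384 = -171/4 - 384 = -1707/4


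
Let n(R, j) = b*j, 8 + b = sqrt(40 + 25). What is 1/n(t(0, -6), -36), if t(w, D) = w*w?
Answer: -2/9 - sqrt(65)/36 ≈ -0.44617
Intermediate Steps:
t(w, D) = w**2
b = -8 + sqrt(65) (b = -8 + sqrt(40 + 25) = -8 + sqrt(65) ≈ 0.062258)
n(R, j) = j*(-8 + sqrt(65)) (n(R, j) = (-8 + sqrt(65))*j = j*(-8 + sqrt(65)))
1/n(t(0, -6), -36) = 1/(-36*(-8 + sqrt(65))) = 1/(288 - 36*sqrt(65))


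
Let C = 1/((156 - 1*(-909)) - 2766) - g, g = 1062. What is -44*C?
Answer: 79484372/1701 ≈ 46728.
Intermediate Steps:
C = -1806463/1701 (C = 1/((156 - 1*(-909)) - 2766) - 1*1062 = 1/((156 + 909) - 2766) - 1062 = 1/(1065 - 2766) - 1062 = 1/(-1701) - 1062 = -1/1701 - 1062 = -1806463/1701 ≈ -1062.0)
-44*C = -44*(-1806463/1701) = 79484372/1701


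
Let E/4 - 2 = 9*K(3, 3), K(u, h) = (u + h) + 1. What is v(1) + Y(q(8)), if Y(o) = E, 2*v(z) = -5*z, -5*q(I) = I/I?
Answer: 515/2 ≈ 257.50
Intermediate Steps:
q(I) = -⅕ (q(I) = -I/(5*I) = -⅕*1 = -⅕)
K(u, h) = 1 + h + u (K(u, h) = (h + u) + 1 = 1 + h + u)
v(z) = -5*z/2 (v(z) = (-5*z)/2 = -5*z/2)
E = 260 (E = 8 + 4*(9*(1 + 3 + 3)) = 8 + 4*(9*7) = 8 + 4*63 = 8 + 252 = 260)
Y(o) = 260
v(1) + Y(q(8)) = -5/2*1 + 260 = -5/2 + 260 = 515/2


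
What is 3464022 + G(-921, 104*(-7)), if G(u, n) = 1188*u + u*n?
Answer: 3040362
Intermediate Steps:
G(u, n) = 1188*u + n*u
3464022 + G(-921, 104*(-7)) = 3464022 - 921*(1188 + 104*(-7)) = 3464022 - 921*(1188 - 728) = 3464022 - 921*460 = 3464022 - 423660 = 3040362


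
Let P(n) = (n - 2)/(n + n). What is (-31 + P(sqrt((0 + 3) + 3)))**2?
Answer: 11165/12 + 61*sqrt(6)/6 ≈ 955.32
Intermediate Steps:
P(n) = (-2 + n)/(2*n) (P(n) = (-2 + n)/((2*n)) = (-2 + n)*(1/(2*n)) = (-2 + n)/(2*n))
(-31 + P(sqrt((0 + 3) + 3)))**2 = (-31 + (-2 + sqrt((0 + 3) + 3))/(2*(sqrt((0 + 3) + 3))))**2 = (-31 + (-2 + sqrt(3 + 3))/(2*(sqrt(3 + 3))))**2 = (-31 + (-2 + sqrt(6))/(2*(sqrt(6))))**2 = (-31 + (sqrt(6)/6)*(-2 + sqrt(6))/2)**2 = (-31 + sqrt(6)*(-2 + sqrt(6))/12)**2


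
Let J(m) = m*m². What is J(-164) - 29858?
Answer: -4440802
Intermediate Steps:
J(m) = m³
J(-164) - 29858 = (-164)³ - 29858 = -4410944 - 29858 = -4440802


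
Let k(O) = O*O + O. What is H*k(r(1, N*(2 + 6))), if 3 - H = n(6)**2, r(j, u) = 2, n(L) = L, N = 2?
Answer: -198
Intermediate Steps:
k(O) = O + O**2 (k(O) = O**2 + O = O + O**2)
H = -33 (H = 3 - 1*6**2 = 3 - 1*36 = 3 - 36 = -33)
H*k(r(1, N*(2 + 6))) = -66*(1 + 2) = -66*3 = -33*6 = -198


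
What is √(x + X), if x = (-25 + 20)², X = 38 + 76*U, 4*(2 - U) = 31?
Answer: I*√374 ≈ 19.339*I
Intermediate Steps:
U = -23/4 (U = 2 - ¼*31 = 2 - 31/4 = -23/4 ≈ -5.7500)
X = -399 (X = 38 + 76*(-23/4) = 38 - 437 = -399)
x = 25 (x = (-5)² = 25)
√(x + X) = √(25 - 399) = √(-374) = I*√374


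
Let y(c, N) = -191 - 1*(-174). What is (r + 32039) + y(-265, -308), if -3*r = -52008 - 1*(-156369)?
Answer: -2765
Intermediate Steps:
r = -34787 (r = -(-52008 - 1*(-156369))/3 = -(-52008 + 156369)/3 = -⅓*104361 = -34787)
y(c, N) = -17 (y(c, N) = -191 + 174 = -17)
(r + 32039) + y(-265, -308) = (-34787 + 32039) - 17 = -2748 - 17 = -2765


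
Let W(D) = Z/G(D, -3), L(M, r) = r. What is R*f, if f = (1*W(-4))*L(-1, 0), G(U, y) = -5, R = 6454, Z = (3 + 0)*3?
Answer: 0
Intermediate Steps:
Z = 9 (Z = 3*3 = 9)
W(D) = -9/5 (W(D) = 9/(-5) = 9*(-⅕) = -9/5)
f = 0 (f = (1*(-9/5))*0 = -9/5*0 = 0)
R*f = 6454*0 = 0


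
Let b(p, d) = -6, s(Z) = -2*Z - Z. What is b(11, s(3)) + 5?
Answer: -1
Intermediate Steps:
s(Z) = -3*Z
b(11, s(3)) + 5 = -6 + 5 = -1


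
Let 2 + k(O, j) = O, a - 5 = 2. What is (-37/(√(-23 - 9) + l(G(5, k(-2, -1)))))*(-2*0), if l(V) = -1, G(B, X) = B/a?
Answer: 0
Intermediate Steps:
a = 7 (a = 5 + 2 = 7)
k(O, j) = -2 + O
G(B, X) = B/7
(-37/(√(-23 - 9) + l(G(5, k(-2, -1)))))*(-2*0) = (-37/(√(-23 - 9) - 1))*(-2*0) = (-37/(√(-32) - 1))*0 = (-37/(4*I*√2 - 1))*0 = (-37/(-1 + 4*I*√2))*0 = -37/(-1 + 4*I*√2)*0 = 0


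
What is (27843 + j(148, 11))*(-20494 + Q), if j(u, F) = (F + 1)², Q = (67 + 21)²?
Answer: -356834250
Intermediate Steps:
Q = 7744 (Q = 88² = 7744)
j(u, F) = (1 + F)²
(27843 + j(148, 11))*(-20494 + Q) = (27843 + (1 + 11)²)*(-20494 + 7744) = (27843 + 12²)*(-12750) = (27843 + 144)*(-12750) = 27987*(-12750) = -356834250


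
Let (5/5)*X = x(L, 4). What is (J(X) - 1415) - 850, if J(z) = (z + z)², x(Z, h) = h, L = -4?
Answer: -2201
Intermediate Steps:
X = 4
J(z) = 4*z² (J(z) = (2*z)² = 4*z²)
(J(X) - 1415) - 850 = (4*4² - 1415) - 850 = (4*16 - 1415) - 850 = (64 - 1415) - 850 = -1351 - 850 = -2201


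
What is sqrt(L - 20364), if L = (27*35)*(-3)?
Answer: I*sqrt(23199) ≈ 152.31*I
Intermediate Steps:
L = -2835 (L = 945*(-3) = -2835)
sqrt(L - 20364) = sqrt(-2835 - 20364) = sqrt(-23199) = I*sqrt(23199)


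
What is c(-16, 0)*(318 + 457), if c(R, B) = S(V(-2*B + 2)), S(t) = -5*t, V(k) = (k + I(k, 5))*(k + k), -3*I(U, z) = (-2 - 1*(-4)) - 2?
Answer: -31000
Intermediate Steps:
I(U, z) = 0 (I(U, z) = -((-2 - 1*(-4)) - 2)/3 = -((-2 + 4) - 2)/3 = -(2 - 2)/3 = -⅓*0 = 0)
V(k) = 2*k² (V(k) = (k + 0)*(k + k) = k*(2*k) = 2*k²)
c(R, B) = -10*(2 - 2*B)² (c(R, B) = -10*(-2*B + 2)² = -10*(2 - 2*B)²)
c(-16, 0)*(318 + 457) = (-40*(-1 + 0)²)*(318 + 457) = -40*(-1)²*775 = -40*1*775 = -40*775 = -31000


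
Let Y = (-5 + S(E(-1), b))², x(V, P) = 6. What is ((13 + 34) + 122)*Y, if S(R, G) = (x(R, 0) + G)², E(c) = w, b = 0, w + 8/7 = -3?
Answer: 162409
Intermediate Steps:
w = -29/7 (w = -8/7 - 3 = -29/7 ≈ -4.1429)
E(c) = -29/7
S(R, G) = (6 + G)²
Y = 961 (Y = (-5 + (6 + 0)²)² = (-5 + 6²)² = (-5 + 36)² = 31² = 961)
((13 + 34) + 122)*Y = ((13 + 34) + 122)*961 = (47 + 122)*961 = 169*961 = 162409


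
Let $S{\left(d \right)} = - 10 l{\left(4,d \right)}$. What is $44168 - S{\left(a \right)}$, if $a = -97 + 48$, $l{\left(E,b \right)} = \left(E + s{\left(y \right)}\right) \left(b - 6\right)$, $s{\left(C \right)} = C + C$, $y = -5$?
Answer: $47468$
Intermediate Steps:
$s{\left(C \right)} = 2 C$
$l{\left(E,b \right)} = \left(-10 + E\right) \left(-6 + b\right)$ ($l{\left(E,b \right)} = \left(E + 2 \left(-5\right)\right) \left(b - 6\right) = \left(E - 10\right) \left(b - 6\right) = \left(-10 + E\right) \left(-6 + b\right)$)
$a = -49$
$S{\left(d \right)} = -360 + 60 d$ ($S{\left(d \right)} = - 10 \left(60 - 10 d - 24 + 4 d\right) = - 10 \left(36 - 6 d\right) = -360 + 60 d$)
$44168 - S{\left(a \right)} = 44168 - \left(-360 + 60 \left(-49\right)\right) = 44168 - \left(-360 - 2940\right) = 44168 - -3300 = 44168 + 3300 = 47468$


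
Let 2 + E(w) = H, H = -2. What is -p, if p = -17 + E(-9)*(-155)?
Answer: -603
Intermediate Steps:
E(w) = -4 (E(w) = -2 - 2 = -4)
p = 603 (p = -17 - 4*(-155) = -17 + 620 = 603)
-p = -1*603 = -603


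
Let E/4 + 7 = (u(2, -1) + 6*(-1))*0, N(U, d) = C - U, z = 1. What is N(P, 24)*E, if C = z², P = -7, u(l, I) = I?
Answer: -224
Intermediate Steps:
C = 1 (C = 1² = 1)
N(U, d) = 1 - U
E = -28 (E = -28 + 4*((-1 + 6*(-1))*0) = -28 + 4*((-1 - 6)*0) = -28 + 4*(-7*0) = -28 + 4*0 = -28 + 0 = -28)
N(P, 24)*E = (1 - 1*(-7))*(-28) = (1 + 7)*(-28) = 8*(-28) = -224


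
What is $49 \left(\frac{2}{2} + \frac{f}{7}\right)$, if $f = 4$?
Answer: $77$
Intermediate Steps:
$49 \left(\frac{2}{2} + \frac{f}{7}\right) = 49 \left(\frac{2}{2} + \frac{4}{7}\right) = 49 \left(2 \cdot \frac{1}{2} + 4 \cdot \frac{1}{7}\right) = 49 \left(1 + \frac{4}{7}\right) = 49 \cdot \frac{11}{7} = 77$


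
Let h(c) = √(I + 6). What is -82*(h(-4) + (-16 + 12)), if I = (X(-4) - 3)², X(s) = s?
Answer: 328 - 82*√55 ≈ -280.13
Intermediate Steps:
I = 49 (I = (-4 - 3)² = (-7)² = 49)
h(c) = √55 (h(c) = √(49 + 6) = √55)
-82*(h(-4) + (-16 + 12)) = -82*(√55 + (-16 + 12)) = -82*(√55 - 4) = -82*(-4 + √55) = 328 - 82*√55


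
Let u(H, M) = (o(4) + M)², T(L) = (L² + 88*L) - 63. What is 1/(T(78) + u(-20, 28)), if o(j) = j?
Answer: 1/13909 ≈ 7.1896e-5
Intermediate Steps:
T(L) = -63 + L² + 88*L
u(H, M) = (4 + M)²
1/(T(78) + u(-20, 28)) = 1/((-63 + 78² + 88*78) + (4 + 28)²) = 1/((-63 + 6084 + 6864) + 32²) = 1/(12885 + 1024) = 1/13909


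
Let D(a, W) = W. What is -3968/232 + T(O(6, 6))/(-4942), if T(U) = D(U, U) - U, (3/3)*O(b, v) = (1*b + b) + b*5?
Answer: -496/29 ≈ -17.103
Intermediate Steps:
O(b, v) = 7*b (O(b, v) = (1*b + b) + b*5 = (b + b) + 5*b = 2*b + 5*b = 7*b)
T(U) = 0 (T(U) = U - U = 0)
-3968/232 + T(O(6, 6))/(-4942) = -3968/232 + 0/(-4942) = -3968*1/232 + 0*(-1/4942) = -496/29 + 0 = -496/29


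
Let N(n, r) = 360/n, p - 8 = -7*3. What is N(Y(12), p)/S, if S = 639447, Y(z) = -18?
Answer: -20/639447 ≈ -3.1277e-5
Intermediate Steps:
p = -13 (p = 8 - 7*3 = 8 - 21 = -13)
N(Y(12), p)/S = (360/(-18))/639447 = (360*(-1/18))*(1/639447) = -20*1/639447 = -20/639447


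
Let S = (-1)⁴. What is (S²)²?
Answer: 1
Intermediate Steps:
S = 1
(S²)² = (1²)² = 1² = 1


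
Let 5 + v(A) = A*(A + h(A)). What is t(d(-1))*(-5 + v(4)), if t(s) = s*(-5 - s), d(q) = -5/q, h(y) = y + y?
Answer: -1900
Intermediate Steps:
h(y) = 2*y
v(A) = -5 + 3*A**2 (v(A) = -5 + A*(A + 2*A) = -5 + A*(3*A) = -5 + 3*A**2)
t(d(-1))*(-5 + v(4)) = (-(-5/(-1))*(5 - 5/(-1)))*(-5 + (-5 + 3*4**2)) = (-(-5*(-1))*(5 - 5*(-1)))*(-5 + (-5 + 3*16)) = (-1*5*(5 + 5))*(-5 + (-5 + 48)) = (-1*5*10)*(-5 + 43) = -50*38 = -1900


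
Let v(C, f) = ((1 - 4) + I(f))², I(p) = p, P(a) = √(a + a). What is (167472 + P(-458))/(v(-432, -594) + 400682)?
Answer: 167472/757091 + 2*I*√229/757091 ≈ 0.2212 + 3.9976e-5*I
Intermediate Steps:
P(a) = √2*√a (P(a) = √(2*a) = √2*√a)
v(C, f) = (-3 + f)² (v(C, f) = ((1 - 4) + f)² = (-3 + f)²)
(167472 + P(-458))/(v(-432, -594) + 400682) = (167472 + √2*√(-458))/((-3 - 594)² + 400682) = (167472 + √2*(I*√458))/((-597)² + 400682) = (167472 + 2*I*√229)/(356409 + 400682) = (167472 + 2*I*√229)/757091 = (167472 + 2*I*√229)*(1/757091) = 167472/757091 + 2*I*√229/757091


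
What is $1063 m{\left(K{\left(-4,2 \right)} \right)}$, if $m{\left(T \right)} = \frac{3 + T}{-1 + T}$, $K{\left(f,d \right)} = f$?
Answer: $\frac{1063}{5} \approx 212.6$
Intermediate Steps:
$m{\left(T \right)} = \frac{3 + T}{-1 + T}$
$1063 m{\left(K{\left(-4,2 \right)} \right)} = 1063 \frac{3 - 4}{-1 - 4} = 1063 \frac{1}{-5} \left(-1\right) = 1063 \left(\left(- \frac{1}{5}\right) \left(-1\right)\right) = 1063 \cdot \frac{1}{5} = \frac{1063}{5}$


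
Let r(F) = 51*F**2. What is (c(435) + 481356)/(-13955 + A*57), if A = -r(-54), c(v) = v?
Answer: -481791/8490767 ≈ -0.056743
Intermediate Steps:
A = -148716 (A = -51*(-54)**2 = -51*2916 = -1*148716 = -148716)
(c(435) + 481356)/(-13955 + A*57) = (435 + 481356)/(-13955 - 148716*57) = 481791/(-13955 - 8476812) = 481791/(-8490767) = 481791*(-1/8490767) = -481791/8490767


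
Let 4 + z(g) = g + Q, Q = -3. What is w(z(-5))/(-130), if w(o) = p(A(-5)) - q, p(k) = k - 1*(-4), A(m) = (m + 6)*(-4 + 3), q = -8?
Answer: -11/130 ≈ -0.084615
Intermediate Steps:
A(m) = -6 - m (A(m) = (6 + m)*(-1) = -6 - m)
p(k) = 4 + k (p(k) = k + 4 = 4 + k)
z(g) = -7 + g (z(g) = -4 + (g - 3) = -4 + (-3 + g) = -7 + g)
w(o) = 11 (w(o) = (4 + (-6 - 1*(-5))) - 1*(-8) = (4 + (-6 + 5)) + 8 = (4 - 1) + 8 = 3 + 8 = 11)
w(z(-5))/(-130) = 11/(-130) = 11*(-1/130) = -11/130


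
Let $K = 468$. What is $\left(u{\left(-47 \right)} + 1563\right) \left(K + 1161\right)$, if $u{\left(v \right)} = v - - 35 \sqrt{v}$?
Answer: $2469564 + 57015 i \sqrt{47} \approx 2.4696 \cdot 10^{6} + 3.9088 \cdot 10^{5} i$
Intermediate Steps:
$u{\left(v \right)} = v + 35 \sqrt{v}$
$\left(u{\left(-47 \right)} + 1563\right) \left(K + 1161\right) = \left(\left(-47 + 35 \sqrt{-47}\right) + 1563\right) \left(468 + 1161\right) = \left(\left(-47 + 35 i \sqrt{47}\right) + 1563\right) 1629 = \left(1516 + 35 i \sqrt{47}\right) 1629 = 2469564 + 57015 i \sqrt{47}$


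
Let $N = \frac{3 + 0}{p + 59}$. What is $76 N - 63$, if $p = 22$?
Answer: $- \frac{1625}{27} \approx -60.185$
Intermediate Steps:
$N = \frac{1}{27}$ ($N = \frac{3 + 0}{22 + 59} = \frac{3}{81} = 3 \cdot \frac{1}{81} = \frac{1}{27} \approx 0.037037$)
$76 N - 63 = 76 \cdot \frac{1}{27} - 63 = \frac{76}{27} - 63 = - \frac{1625}{27}$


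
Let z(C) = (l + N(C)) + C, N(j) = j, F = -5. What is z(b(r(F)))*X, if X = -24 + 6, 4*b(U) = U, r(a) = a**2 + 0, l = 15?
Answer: -495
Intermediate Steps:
r(a) = a**2
b(U) = U/4
z(C) = 15 + 2*C (z(C) = (15 + C) + C = 15 + 2*C)
X = -18
z(b(r(F)))*X = (15 + 2*((1/4)*(-5)**2))*(-18) = (15 + 2*((1/4)*25))*(-18) = (15 + 2*(25/4))*(-18) = (15 + 25/2)*(-18) = (55/2)*(-18) = -495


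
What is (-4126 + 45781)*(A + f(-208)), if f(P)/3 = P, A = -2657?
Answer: -136670055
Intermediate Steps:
f(P) = 3*P
(-4126 + 45781)*(A + f(-208)) = (-4126 + 45781)*(-2657 + 3*(-208)) = 41655*(-2657 - 624) = 41655*(-3281) = -136670055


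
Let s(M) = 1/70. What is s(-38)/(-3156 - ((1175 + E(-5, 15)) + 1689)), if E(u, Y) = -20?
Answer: -1/420000 ≈ -2.3810e-6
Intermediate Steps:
s(M) = 1/70
s(-38)/(-3156 - ((1175 + E(-5, 15)) + 1689)) = 1/(70*(-3156 - ((1175 - 20) + 1689))) = 1/(70*(-3156 - (1155 + 1689))) = 1/(70*(-3156 - 1*2844)) = 1/(70*(-3156 - 2844)) = (1/70)/(-6000) = (1/70)*(-1/6000) = -1/420000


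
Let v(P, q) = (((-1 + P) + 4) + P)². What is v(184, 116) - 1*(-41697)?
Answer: 179338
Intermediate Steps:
v(P, q) = (3 + 2*P)² (v(P, q) = ((3 + P) + P)² = (3 + 2*P)²)
v(184, 116) - 1*(-41697) = (3 + 2*184)² - 1*(-41697) = (3 + 368)² + 41697 = 371² + 41697 = 137641 + 41697 = 179338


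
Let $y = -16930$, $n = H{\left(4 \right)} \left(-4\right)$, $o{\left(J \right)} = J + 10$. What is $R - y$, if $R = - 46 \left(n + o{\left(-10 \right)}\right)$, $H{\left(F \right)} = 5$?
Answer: $17850$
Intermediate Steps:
$o{\left(J \right)} = 10 + J$
$n = -20$ ($n = 5 \left(-4\right) = -20$)
$R = 920$ ($R = - 46 \left(-20 + \left(10 - 10\right)\right) = - 46 \left(-20 + 0\right) = \left(-46\right) \left(-20\right) = 920$)
$R - y = 920 - -16930 = 920 + 16930 = 17850$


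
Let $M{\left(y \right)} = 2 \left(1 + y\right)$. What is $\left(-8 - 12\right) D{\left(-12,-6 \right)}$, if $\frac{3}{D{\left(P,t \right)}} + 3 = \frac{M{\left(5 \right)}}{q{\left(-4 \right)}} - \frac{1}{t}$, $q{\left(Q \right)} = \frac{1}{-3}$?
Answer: $\frac{360}{233} \approx 1.5451$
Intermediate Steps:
$q{\left(Q \right)} = - \frac{1}{3}$
$M{\left(y \right)} = 2 + 2 y$
$D{\left(P,t \right)} = \frac{3}{-39 - \frac{1}{t}}$ ($D{\left(P,t \right)} = \frac{3}{-3 + \left(\frac{2 + 2 \cdot 5}{- \frac{1}{3}} - \frac{1}{t}\right)} = \frac{3}{-3 + \left(\left(2 + 10\right) \left(-3\right) - \frac{1}{t}\right)} = \frac{3}{-3 + \left(12 \left(-3\right) - \frac{1}{t}\right)} = \frac{3}{-3 - \left(36 + \frac{1}{t}\right)} = \frac{3}{-39 - \frac{1}{t}}$)
$\left(-8 - 12\right) D{\left(-12,-6 \right)} = \left(-8 - 12\right) \left(\left(-3\right) \left(-6\right) \frac{1}{1 + 39 \left(-6\right)}\right) = \left(-8 - 12\right) \left(\left(-3\right) \left(-6\right) \frac{1}{1 - 234}\right) = - 20 \left(\left(-3\right) \left(-6\right) \frac{1}{-233}\right) = - 20 \left(\left(-3\right) \left(-6\right) \left(- \frac{1}{233}\right)\right) = \left(-20\right) \left(- \frac{18}{233}\right) = \frac{360}{233}$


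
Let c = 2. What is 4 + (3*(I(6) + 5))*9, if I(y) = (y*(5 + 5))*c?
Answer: 3379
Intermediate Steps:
I(y) = 20*y (I(y) = (y*(5 + 5))*2 = (y*10)*2 = (10*y)*2 = 20*y)
4 + (3*(I(6) + 5))*9 = 4 + (3*(20*6 + 5))*9 = 4 + (3*(120 + 5))*9 = 4 + (3*125)*9 = 4 + 375*9 = 4 + 3375 = 3379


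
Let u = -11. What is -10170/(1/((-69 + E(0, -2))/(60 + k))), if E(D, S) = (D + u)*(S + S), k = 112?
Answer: 127125/86 ≈ 1478.2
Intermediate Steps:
E(D, S) = 2*S*(-11 + D) (E(D, S) = (D - 11)*(S + S) = (-11 + D)*(2*S) = 2*S*(-11 + D))
-10170/(1/((-69 + E(0, -2))/(60 + k))) = -10170/(1/((-69 + 2*(-2)*(-11 + 0))/(60 + 112))) = -10170/(1/((-69 + 2*(-2)*(-11))/172)) = -10170/(1/((-69 + 44)*(1/172))) = -10170/(1/(-25*1/172)) = -10170/(1/(-25/172)) = -10170/(-172/25) = -10170*(-25)/172 = -45*(-2825/86) = 127125/86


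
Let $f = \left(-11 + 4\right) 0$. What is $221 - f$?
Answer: $221$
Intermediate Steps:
$f = 0$ ($f = \left(-7\right) 0 = 0$)
$221 - f = 221 - 0 = 221 + 0 = 221$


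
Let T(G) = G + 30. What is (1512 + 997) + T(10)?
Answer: 2549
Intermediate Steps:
T(G) = 30 + G
(1512 + 997) + T(10) = (1512 + 997) + (30 + 10) = 2509 + 40 = 2549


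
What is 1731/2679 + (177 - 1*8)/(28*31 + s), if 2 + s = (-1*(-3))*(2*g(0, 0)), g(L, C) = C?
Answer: 650599/773338 ≈ 0.84129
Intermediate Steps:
s = -2 (s = -2 + (-1*(-3))*(2*0) = -2 + 3*0 = -2 + 0 = -2)
1731/2679 + (177 - 1*8)/(28*31 + s) = 1731/2679 + (177 - 1*8)/(28*31 - 2) = 1731*(1/2679) + (177 - 8)/(868 - 2) = 577/893 + 169/866 = 650599/773338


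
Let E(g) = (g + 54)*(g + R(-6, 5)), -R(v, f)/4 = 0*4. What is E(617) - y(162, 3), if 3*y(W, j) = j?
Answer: 414006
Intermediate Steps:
y(W, j) = j/3
R(v, f) = 0 (R(v, f) = -0*4 = -4*0 = 0)
E(g) = g*(54 + g) (E(g) = (g + 54)*(g + 0) = (54 + g)*g = g*(54 + g))
E(617) - y(162, 3) = 617*(54 + 617) - 3/3 = 617*671 - 1*1 = 414007 - 1 = 414006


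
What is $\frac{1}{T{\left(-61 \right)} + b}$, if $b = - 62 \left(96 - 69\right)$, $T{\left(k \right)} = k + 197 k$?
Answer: $- \frac{1}{13752} \approx -7.2717 \cdot 10^{-5}$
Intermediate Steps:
$T{\left(k \right)} = 198 k$
$b = -1674$ ($b = \left(-62\right) 27 = -1674$)
$\frac{1}{T{\left(-61 \right)} + b} = \frac{1}{198 \left(-61\right) - 1674} = \frac{1}{-12078 - 1674} = \frac{1}{-13752} = - \frac{1}{13752}$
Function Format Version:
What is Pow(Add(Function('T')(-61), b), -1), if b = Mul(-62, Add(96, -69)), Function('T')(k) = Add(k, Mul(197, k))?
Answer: Rational(-1, 13752) ≈ -7.2717e-5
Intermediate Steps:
Function('T')(k) = Mul(198, k)
b = -1674 (b = Mul(-62, 27) = -1674)
Pow(Add(Function('T')(-61), b), -1) = Pow(Add(Mul(198, -61), -1674), -1) = Pow(Add(-12078, -1674), -1) = Pow(-13752, -1) = Rational(-1, 13752)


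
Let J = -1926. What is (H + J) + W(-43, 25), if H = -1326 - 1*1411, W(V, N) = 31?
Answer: -4632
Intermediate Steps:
H = -2737 (H = -1326 - 1411 = -2737)
(H + J) + W(-43, 25) = (-2737 - 1926) + 31 = -4663 + 31 = -4632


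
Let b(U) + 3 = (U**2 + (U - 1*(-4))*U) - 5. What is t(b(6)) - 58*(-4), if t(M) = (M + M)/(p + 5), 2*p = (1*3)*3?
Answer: 4760/19 ≈ 250.53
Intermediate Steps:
b(U) = -8 + U**2 + U*(4 + U) (b(U) = -3 + ((U**2 + (U - 1*(-4))*U) - 5) = -3 + ((U**2 + (U + 4)*U) - 5) = -3 + ((U**2 + (4 + U)*U) - 5) = -3 + ((U**2 + U*(4 + U)) - 5) = -3 + (-5 + U**2 + U*(4 + U)) = -8 + U**2 + U*(4 + U))
p = 9/2 (p = ((1*3)*3)/2 = (3*3)/2 = (1/2)*9 = 9/2 ≈ 4.5000)
t(M) = 4*M/19 (t(M) = (M + M)/(9/2 + 5) = (2*M)/(19/2) = (2*M)*(2/19) = 4*M/19)
t(b(6)) - 58*(-4) = 4*(-8 + 2*6**2 + 4*6)/19 - 58*(-4) = 4*(-8 + 2*36 + 24)/19 + 232 = 4*(-8 + 72 + 24)/19 + 232 = (4/19)*88 + 232 = 352/19 + 232 = 4760/19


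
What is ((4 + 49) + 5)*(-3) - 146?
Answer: -320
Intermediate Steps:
((4 + 49) + 5)*(-3) - 146 = (53 + 5)*(-3) - 146 = 58*(-3) - 146 = -174 - 146 = -320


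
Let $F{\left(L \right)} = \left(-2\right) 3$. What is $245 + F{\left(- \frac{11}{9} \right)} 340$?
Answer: $-1795$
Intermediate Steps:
$F{\left(L \right)} = -6$
$245 + F{\left(- \frac{11}{9} \right)} 340 = 245 - 2040 = -1795$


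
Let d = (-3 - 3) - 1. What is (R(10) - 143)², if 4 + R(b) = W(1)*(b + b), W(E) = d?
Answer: 82369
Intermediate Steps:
d = -7 (d = -6 - 1 = -7)
W(E) = -7
R(b) = -4 - 14*b (R(b) = -4 - 7*(b + b) = -4 - 14*b)
(R(10) - 143)² = ((-4 - 14*10) - 143)² = ((-4 - 140) - 143)² = (-144 - 143)² = (-287)² = 82369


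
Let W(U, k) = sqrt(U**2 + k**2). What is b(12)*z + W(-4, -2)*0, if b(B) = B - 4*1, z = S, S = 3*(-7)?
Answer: -168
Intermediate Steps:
S = -21
z = -21
b(B) = -4 + B (b(B) = B - 4 = -4 + B)
b(12)*z + W(-4, -2)*0 = (-4 + 12)*(-21) + sqrt((-4)**2 + (-2)**2)*0 = 8*(-21) + sqrt(16 + 4)*0 = -168 + sqrt(20)*0 = -168 + (2*sqrt(5))*0 = -168 + 0 = -168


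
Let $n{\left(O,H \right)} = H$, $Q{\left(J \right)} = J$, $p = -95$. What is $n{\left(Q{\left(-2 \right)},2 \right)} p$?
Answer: $-190$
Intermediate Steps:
$n{\left(Q{\left(-2 \right)},2 \right)} p = 2 \left(-95\right) = -190$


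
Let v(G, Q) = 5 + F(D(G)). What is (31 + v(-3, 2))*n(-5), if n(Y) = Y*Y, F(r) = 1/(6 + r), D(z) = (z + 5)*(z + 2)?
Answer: 3625/4 ≈ 906.25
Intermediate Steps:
D(z) = (2 + z)*(5 + z) (D(z) = (5 + z)*(2 + z) = (2 + z)*(5 + z))
n(Y) = Y**2
v(G, Q) = 5 + 1/(16 + G**2 + 7*G) (v(G, Q) = 5 + 1/(6 + (10 + G**2 + 7*G)) = 5 + 1/(16 + G**2 + 7*G))
(31 + v(-3, 2))*n(-5) = (31 + (81 + 5*(-3)**2 + 35*(-3))/(16 + (-3)**2 + 7*(-3)))*(-5)**2 = (31 + (81 + 5*9 - 105)/(16 + 9 - 21))*25 = (31 + (81 + 45 - 105)/4)*25 = (31 + (1/4)*21)*25 = (31 + 21/4)*25 = (145/4)*25 = 3625/4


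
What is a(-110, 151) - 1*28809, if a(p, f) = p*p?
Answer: -16709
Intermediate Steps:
a(p, f) = p**2
a(-110, 151) - 1*28809 = (-110)**2 - 1*28809 = 12100 - 28809 = -16709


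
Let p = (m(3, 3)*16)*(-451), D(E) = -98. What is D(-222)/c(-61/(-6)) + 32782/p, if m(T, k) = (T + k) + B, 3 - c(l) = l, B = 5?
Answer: 22631731/1706584 ≈ 13.261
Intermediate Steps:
c(l) = 3 - l
m(T, k) = 5 + T + k (m(T, k) = (T + k) + 5 = 5 + T + k)
p = -79376 (p = ((5 + 3 + 3)*16)*(-451) = (11*16)*(-451) = 176*(-451) = -79376)
D(-222)/c(-61/(-6)) + 32782/p = -98/(3 - (-61)/(-6)) + 32782/(-79376) = -98/(3 - (-61)*(-1)/6) + 32782*(-1/79376) = -98/(3 - 1*61/6) - 16391/39688 = -98/(3 - 61/6) - 16391/39688 = -98/(-43/6) - 16391/39688 = -98*(-6/43) - 16391/39688 = 588/43 - 16391/39688 = 22631731/1706584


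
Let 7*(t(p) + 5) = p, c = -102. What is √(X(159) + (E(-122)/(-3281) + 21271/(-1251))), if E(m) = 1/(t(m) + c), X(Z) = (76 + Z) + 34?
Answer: √357862272331393280945/1191682167 ≈ 15.874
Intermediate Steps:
t(p) = -5 + p/7
X(Z) = 110 + Z
E(m) = 1/(-107 + m/7) (E(m) = 1/((-5 + m/7) - 102) = 1/(-107 + m/7))
√(X(159) + (E(-122)/(-3281) + 21271/(-1251))) = √((110 + 159) + ((7/(-749 - 122))/(-3281) + 21271/(-1251))) = √(269 + ((7/(-871))*(-1/3281) + 21271*(-1/1251))) = √(269 + ((7*(-1/871))*(-1/3281) - 21271/1251)) = √(269 + (-7/871*(-1/3281) - 21271/1251)) = √(269 + (7/2857751 - 21271/1251)) = √(269 - 60787212764/3575046501) = √(900900296005/3575046501) = √357862272331393280945/1191682167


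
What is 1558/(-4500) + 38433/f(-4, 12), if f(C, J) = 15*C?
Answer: -2884033/4500 ≈ -640.90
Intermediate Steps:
1558/(-4500) + 38433/f(-4, 12) = 1558/(-4500) + 38433/((15*(-4))) = 1558*(-1/4500) + 38433/(-60) = -779/2250 + 38433*(-1/60) = -779/2250 - 12811/20 = -2884033/4500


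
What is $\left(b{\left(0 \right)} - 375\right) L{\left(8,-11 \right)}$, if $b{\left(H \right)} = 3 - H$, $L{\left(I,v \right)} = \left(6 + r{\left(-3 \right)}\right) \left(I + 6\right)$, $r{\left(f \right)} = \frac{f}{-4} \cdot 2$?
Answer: $-39060$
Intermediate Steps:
$r{\left(f \right)} = - \frac{f}{2}$ ($r{\left(f \right)} = f \left(- \frac{1}{4}\right) 2 = - \frac{f}{4} \cdot 2 = - \frac{f}{2}$)
$L{\left(I,v \right)} = 45 + \frac{15 I}{2}$ ($L{\left(I,v \right)} = \left(6 - - \frac{3}{2}\right) \left(I + 6\right) = \left(6 + \frac{3}{2}\right) \left(6 + I\right) = \frac{15 \left(6 + I\right)}{2} = 45 + \frac{15 I}{2}$)
$\left(b{\left(0 \right)} - 375\right) L{\left(8,-11 \right)} = \left(\left(3 - 0\right) - 375\right) \left(45 + \frac{15}{2} \cdot 8\right) = \left(\left(3 + 0\right) - 375\right) \left(45 + 60\right) = \left(3 - 375\right) 105 = \left(-372\right) 105 = -39060$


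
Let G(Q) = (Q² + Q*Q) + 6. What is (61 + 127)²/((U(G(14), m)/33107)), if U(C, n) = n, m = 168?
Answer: 146266726/21 ≈ 6.9651e+6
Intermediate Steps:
G(Q) = 6 + 2*Q² (G(Q) = (Q² + Q²) + 6 = 2*Q² + 6 = 6 + 2*Q²)
(61 + 127)²/((U(G(14), m)/33107)) = (61 + 127)²/((168/33107)) = 188²/((168*(1/33107))) = 35344/(168/33107) = 35344*(33107/168) = 146266726/21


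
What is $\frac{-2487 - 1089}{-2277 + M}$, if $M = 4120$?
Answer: $- \frac{3576}{1843} \approx -1.9403$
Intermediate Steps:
$\frac{-2487 - 1089}{-2277 + M} = \frac{-2487 - 1089}{-2277 + 4120} = - \frac{3576}{1843}$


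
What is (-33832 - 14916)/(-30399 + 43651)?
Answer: -12187/3313 ≈ -3.6785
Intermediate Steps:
(-33832 - 14916)/(-30399 + 43651) = -48748/13252 = -48748*1/13252 = -12187/3313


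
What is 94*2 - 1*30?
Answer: 158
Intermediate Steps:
94*2 - 1*30 = 188 - 30 = 158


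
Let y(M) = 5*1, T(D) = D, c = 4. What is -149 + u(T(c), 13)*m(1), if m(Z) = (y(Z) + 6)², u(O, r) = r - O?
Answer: 940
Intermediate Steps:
y(M) = 5
m(Z) = 121 (m(Z) = (5 + 6)² = 11² = 121)
-149 + u(T(c), 13)*m(1) = -149 + (13 - 1*4)*121 = -149 + (13 - 4)*121 = -149 + 9*121 = -149 + 1089 = 940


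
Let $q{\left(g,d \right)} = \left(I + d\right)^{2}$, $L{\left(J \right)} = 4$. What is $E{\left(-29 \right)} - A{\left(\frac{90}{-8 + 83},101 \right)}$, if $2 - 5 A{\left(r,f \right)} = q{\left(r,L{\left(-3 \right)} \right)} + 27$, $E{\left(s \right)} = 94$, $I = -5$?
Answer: $\frac{496}{5} \approx 99.2$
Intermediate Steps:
$q{\left(g,d \right)} = \left(-5 + d\right)^{2}$
$A{\left(r,f \right)} = - \frac{26}{5}$ ($A{\left(r,f \right)} = \frac{2}{5} - \frac{\left(-5 + 4\right)^{2} + 27}{5} = \frac{2}{5} - \frac{\left(-1\right)^{2} + 27}{5} = \frac{2}{5} - \frac{1 + 27}{5} = \frac{2}{5} - \frac{28}{5} = - \frac{26}{5}$)
$E{\left(-29 \right)} - A{\left(\frac{90}{-8 + 83},101 \right)} = 94 - - \frac{26}{5} = 94 + \frac{26}{5} = \frac{496}{5}$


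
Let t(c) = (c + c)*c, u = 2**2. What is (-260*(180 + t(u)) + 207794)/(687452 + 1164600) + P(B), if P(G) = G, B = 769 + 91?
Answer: 34628639/40262 ≈ 860.08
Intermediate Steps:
u = 4
t(c) = 2*c**2 (t(c) = (2*c)*c = 2*c**2)
B = 860
(-260*(180 + t(u)) + 207794)/(687452 + 1164600) + P(B) = (-260*(180 + 2*4**2) + 207794)/(687452 + 1164600) + 860 = (-260*(180 + 2*16) + 207794)/1852052 + 860 = (-260*(180 + 32) + 207794)*(1/1852052) + 860 = (-260*212 + 207794)*(1/1852052) + 860 = (-55120 + 207794)*(1/1852052) + 860 = 152674*(1/1852052) + 860 = 3319/40262 + 860 = 34628639/40262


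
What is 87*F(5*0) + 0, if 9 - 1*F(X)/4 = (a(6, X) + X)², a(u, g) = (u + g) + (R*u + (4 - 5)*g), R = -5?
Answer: -197316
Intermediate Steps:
a(u, g) = -4*u (a(u, g) = (u + g) + (-5*u + (4 - 5)*g) = (g + u) + (-5*u - g) = (g + u) + (-g - 5*u) = -4*u)
F(X) = 36 - 4*(-24 + X)² (F(X) = 36 - 4*(-4*6 + X)² = 36 - 4*(-24 + X)²)
87*F(5*0) + 0 = 87*(36 - 4*(-24 + 5*0)²) + 0 = 87*(36 - 4*(-24 + 0)²) + 0 = 87*(36 - 4*(-24)²) + 0 = 87*(36 - 4*576) + 0 = 87*(36 - 2304) + 0 = 87*(-2268) + 0 = -197316 + 0 = -197316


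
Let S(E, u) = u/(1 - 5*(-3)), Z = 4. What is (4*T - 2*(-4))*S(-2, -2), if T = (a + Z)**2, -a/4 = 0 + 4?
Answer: -73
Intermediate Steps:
a = -16 (a = -4*(0 + 4) = -4*4 = -16)
T = 144 (T = (-16 + 4)**2 = (-12)**2 = 144)
S(E, u) = u/16 (S(E, u) = u/(1 + 15) = u/16)
(4*T - 2*(-4))*S(-2, -2) = (4*144 - 2*(-4))*((1/16)*(-2)) = (576 + 8)*(-1/8) = 584*(-1/8) = -73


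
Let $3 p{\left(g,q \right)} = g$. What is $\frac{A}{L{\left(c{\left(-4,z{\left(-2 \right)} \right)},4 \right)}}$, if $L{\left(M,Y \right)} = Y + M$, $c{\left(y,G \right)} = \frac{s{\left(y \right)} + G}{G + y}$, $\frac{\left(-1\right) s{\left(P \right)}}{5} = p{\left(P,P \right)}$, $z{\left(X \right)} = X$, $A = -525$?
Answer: $- \frac{4725}{29} \approx -162.93$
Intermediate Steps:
$p{\left(g,q \right)} = \frac{g}{3}$
$s{\left(P \right)} = - \frac{5 P}{3}$ ($s{\left(P \right)} = - 5 \frac{P}{3} = - \frac{5 P}{3}$)
$c{\left(y,G \right)} = \frac{G - \frac{5 y}{3}}{G + y}$ ($c{\left(y,G \right)} = \frac{- \frac{5 y}{3} + G}{G + y} = \frac{G - \frac{5 y}{3}}{G + y}$)
$L{\left(M,Y \right)} = M + Y$
$\frac{A}{L{\left(c{\left(-4,z{\left(-2 \right)} \right)},4 \right)}} = - \frac{525}{\frac{-2 - - \frac{20}{3}}{-2 - 4} + 4} = - \frac{525}{\frac{-2 + \frac{20}{3}}{-6} + 4} = - \frac{525}{\left(- \frac{1}{6}\right) \frac{14}{3} + 4} = - \frac{525}{- \frac{7}{9} + 4} = - \frac{525}{\frac{29}{9}} = \left(-525\right) \frac{9}{29} = - \frac{4725}{29}$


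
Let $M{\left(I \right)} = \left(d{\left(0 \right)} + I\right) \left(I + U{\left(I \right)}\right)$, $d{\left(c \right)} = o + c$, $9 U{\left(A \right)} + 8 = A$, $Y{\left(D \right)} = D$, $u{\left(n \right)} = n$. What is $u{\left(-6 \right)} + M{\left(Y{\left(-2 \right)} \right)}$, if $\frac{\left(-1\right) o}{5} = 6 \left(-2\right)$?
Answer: $- \frac{1678}{9} \approx -186.44$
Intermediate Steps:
$o = 60$ ($o = - 5 \cdot 6 \left(-2\right) = \left(-5\right) \left(-12\right) = 60$)
$U{\left(A \right)} = - \frac{8}{9} + \frac{A}{9}$
$d{\left(c \right)} = 60 + c$
$M{\left(I \right)} = \left(60 + I\right) \left(- \frac{8}{9} + \frac{10 I}{9}\right)$ ($M{\left(I \right)} = \left(\left(60 + 0\right) + I\right) \left(I + \left(- \frac{8}{9} + \frac{I}{9}\right)\right) = \left(60 + I\right) \left(- \frac{8}{9} + \frac{10 I}{9}\right)$)
$u{\left(-6 \right)} + M{\left(Y{\left(-2 \right)} \right)} = -6 + \left(- \frac{160}{3} + \frac{10 \left(-2\right)^{2}}{9} + \frac{592}{9} \left(-2\right)\right) = -6 - \frac{1624}{9} = - \frac{1678}{9}$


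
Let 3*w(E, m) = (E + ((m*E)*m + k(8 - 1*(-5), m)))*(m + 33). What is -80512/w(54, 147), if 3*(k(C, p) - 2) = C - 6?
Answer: -20128/17504165 ≈ -0.0011499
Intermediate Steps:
k(C, p) = C/3 (k(C, p) = 2 + (C - 6)/3 = 2 + (-6 + C)/3 = 2 + (-2 + C/3) = C/3)
w(E, m) = (33 + m)*(13/3 + E + E*m**2)/3 (w(E, m) = ((E + ((m*E)*m + (8 - 1*(-5))/3))*(m + 33))/3 = ((E + ((E*m)*m + (8 + 5)/3))*(33 + m))/3 = ((E + (E*m**2 + (1/3)*13))*(33 + m))/3 = ((E + (E*m**2 + 13/3))*(33 + m))/3 = ((E + (13/3 + E*m**2))*(33 + m))/3 = ((13/3 + E + E*m**2)*(33 + m))/3 = ((33 + m)*(13/3 + E + E*m**2))/3 = (33 + m)*(13/3 + E + E*m**2)/3)
-80512/w(54, 147) = -80512/(143/3 + 11*54 + (13/9)*147 + 11*54*147**2 + (1/3)*54*147 + (1/3)*54*147**3) = -80512/(143/3 + 594 + 637/3 + 11*54*21609 + 2646 + (1/3)*54*3176523) = -80512/(143/3 + 594 + 637/3 + 12835746 + 2646 + 57177414) = -80512/70016660 = -80512*1/70016660 = -20128/17504165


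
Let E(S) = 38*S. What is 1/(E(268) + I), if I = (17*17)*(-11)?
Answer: 1/7005 ≈ 0.00014276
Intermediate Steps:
I = -3179 (I = 289*(-11) = -3179)
1/(E(268) + I) = 1/(38*268 - 3179) = 1/(10184 - 3179) = 1/7005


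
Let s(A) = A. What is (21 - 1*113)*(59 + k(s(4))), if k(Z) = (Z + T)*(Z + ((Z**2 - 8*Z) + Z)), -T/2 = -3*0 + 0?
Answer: -2484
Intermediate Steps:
T = 0 (T = -2*(-3*0 + 0) = -2*(0 + 0) = -2*0 = 0)
k(Z) = Z*(Z**2 - 6*Z) (k(Z) = (Z + 0)*(Z + ((Z**2 - 8*Z) + Z)) = Z*(Z + (Z**2 - 7*Z)) = Z*(Z**2 - 6*Z))
(21 - 1*113)*(59 + k(s(4))) = (21 - 1*113)*(59 + 4**2*(-6 + 4)) = (21 - 113)*(59 + 16*(-2)) = -92*(59 - 32) = -92*27 = -2484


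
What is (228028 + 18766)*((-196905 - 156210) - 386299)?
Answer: -182482938716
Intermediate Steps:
(228028 + 18766)*((-196905 - 156210) - 386299) = 246794*(-353115 - 386299) = 246794*(-739414) = -182482938716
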